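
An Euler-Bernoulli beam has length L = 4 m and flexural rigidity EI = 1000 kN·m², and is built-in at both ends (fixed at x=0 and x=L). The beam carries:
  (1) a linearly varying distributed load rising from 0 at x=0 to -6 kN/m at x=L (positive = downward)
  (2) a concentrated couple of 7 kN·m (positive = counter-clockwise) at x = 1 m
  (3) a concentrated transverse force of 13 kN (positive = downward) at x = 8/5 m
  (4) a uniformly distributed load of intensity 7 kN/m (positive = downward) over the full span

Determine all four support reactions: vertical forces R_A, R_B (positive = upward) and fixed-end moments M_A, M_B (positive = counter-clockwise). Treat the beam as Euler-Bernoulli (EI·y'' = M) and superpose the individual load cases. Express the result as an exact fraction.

Load 1 — triangular load w₀=-6 kN/m (0→w₀ over full span):
  R_A = 3w₀L/20 = 3·(-6)·4/20 = -18/5 kN
  M_A = w₀L²/30 = (-6)·4²/30 = -16/5 kN·m
  R_B = 7w₀L/20 = 7·(-6)·4/20 = -42/5 kN
  M_B = -w₀L²/20 = -(-6)·4²/20 = 24/5 kN·m
Load 2 — applied couple M₀=7 kN·m at a=1 m (b=L-a=3):
  R_A = 6M₀ab/L³ = 6·7·1·3/4³ = 63/32 kN
  M_A = M₀b(2a-b)/L² = 7·3·(2·1-3)/4² = -21/16 kN·m
  R_B = -6M₀ab/L³ = -6·7·1·3/4³ = -63/32 kN
  M_B = M₀a(2b-a)/L² = 7·1·(2·3-1)/4² = 35/16 kN·m
Load 3 — point force P=13 kN at a=8/5 m (b=L-a=12/5):
  R_A = Pb²(3a+b)/L³ = 13·(12/5)²·(3·(8/5)+(12/5))/4³ = 1053/125 kN
  M_A = Pab²/L² = 13·(8/5)·(12/5)²/4² = 936/125 kN·m
  R_B = Pa²(a+3b)/L³ = 13·(8/5)²·((8/5)+3·(12/5))/4³ = 572/125 kN
  M_B = -Pa²b/L² = -13·(8/5)²·(12/5)/4² = -624/125 kN·m
Load 4 — uniform load w=7 kN/m over full span:
  R_A = wL/2 = 7·4/2 = 14 kN
  M_A = wL²/12 = 7·4²/12 = 28/3 kN·m
  R_B = wL/2 = 7·4/2 = 14 kN
  M_B = -wL²/12 = -7·4²/12 = -28/3 kN·m
Superposition: R_A = 83171/4000 kN, M_A = 73853/6000 kN·m, R_B = 32829/4000 kN, M_B = -44027/6000 kN·m

R_A = 83171/4000 kN, M_A = 73853/6000 kN·m, R_B = 32829/4000 kN, M_B = -44027/6000 kN·m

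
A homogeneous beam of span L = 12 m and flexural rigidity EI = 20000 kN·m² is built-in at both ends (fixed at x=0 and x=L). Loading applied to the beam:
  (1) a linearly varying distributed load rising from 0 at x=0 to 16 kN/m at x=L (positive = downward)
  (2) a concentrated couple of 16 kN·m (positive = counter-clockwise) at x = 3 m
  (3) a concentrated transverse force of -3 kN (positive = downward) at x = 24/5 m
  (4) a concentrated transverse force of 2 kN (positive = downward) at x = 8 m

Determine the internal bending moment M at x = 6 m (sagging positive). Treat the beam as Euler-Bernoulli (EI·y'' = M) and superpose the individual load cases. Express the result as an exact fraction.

Load 1 — triangular load w₀=16 kN/m (0→w₀ over full span):
  M_1 = 3w₀Lx/20 - w₀L²/30 - w₀x³/(6L) = 3·16·12·6/20 - 16·12²/30 - 16·6³/(6·12) = 48 kN·m
Load 2 — applied couple M₀=16 kN·m at a=3 m (b=L-a=9):
  M_2 = R_Ax - M_A - M₀  [x>a] with R_A=3/2, M_A=-3 = (3/2)·6 - (-3) - 16 = -4 kN·m
Load 3 — point force P=-3 kN at a=24/5 m (b=L-a=36/5):
  M_3 = Pa²(a+3b)(L-x)/L³ - Pa²b/L²  [x>a] = (-3)·(24/5)²·((24/5)+3·(36/5))·(12-6)/12³ - (-3)·(24/5)²·(36/5)/12² = -72/25 kN·m
Load 4 — point force P=2 kN at a=8 m (b=L-a=4):
  M_4 = Pb²(3a+b)x/L³ - Pab²/L²  [x≤a] = 2·4²·(3·8+4)·6/12³ - 2·8·4²/12² = 4/3 kN·m
Superposition: M = Σ M_i = 3184/75 kN·m ≈ 42.453333 kN·m

M(6) = 3184/75 kN·m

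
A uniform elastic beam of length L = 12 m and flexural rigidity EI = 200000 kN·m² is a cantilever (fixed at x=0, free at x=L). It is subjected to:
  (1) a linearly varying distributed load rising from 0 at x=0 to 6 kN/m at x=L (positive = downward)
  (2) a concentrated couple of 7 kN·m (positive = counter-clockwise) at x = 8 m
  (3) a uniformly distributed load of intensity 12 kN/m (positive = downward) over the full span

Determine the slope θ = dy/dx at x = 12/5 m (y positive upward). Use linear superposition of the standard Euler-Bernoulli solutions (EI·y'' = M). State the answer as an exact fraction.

θ(12/5) = -352803/31250000 rad

Load 1 — triangular load w₀=6 kN/m (0→w₀ over full span):
  θ_1 = (w₀Lx²/4-w₀L²x/3-w₀x⁴/(24L))/EI = (6·12·(12/5)²/4-6·12²·(12/5)/3-6·(12/5)⁴/(24·12))/200000 = -22977/7812500 rad
Load 2 — applied couple M₀=7 kN·m at a=8 m (b=L-a=4):
  θ_2 = M₀x/EI  [x≤a] = 7·(12/5)/200000 = 21/250000 rad
Load 3 — uniform load w=12 kN/m over full span:
  θ_3 = -wx(x²-3Lx+3L²)/(6EI) = -12·(12/5)·((12/5)²-3·12·(12/5)+3·12²)/(6·200000) = -3294/390625 rad
Superposition: θ = Σ θ_i = -352803/31250000 rad ≈ -0.011290 rad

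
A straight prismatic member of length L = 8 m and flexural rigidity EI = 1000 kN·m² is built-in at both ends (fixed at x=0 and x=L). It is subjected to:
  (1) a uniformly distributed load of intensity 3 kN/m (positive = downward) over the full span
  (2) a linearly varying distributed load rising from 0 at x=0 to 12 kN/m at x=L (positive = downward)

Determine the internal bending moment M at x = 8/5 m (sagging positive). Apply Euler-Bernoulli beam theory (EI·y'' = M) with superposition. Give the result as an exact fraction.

Load 1 — uniform load w=3 kN/m over full span:
  M_1 = wLx/2 - wL²/12 - wx²/2 = 3·8·(8/5)/2 - 3·8²/12 - 3·(8/5)²/2 = -16/25 kN·m
Load 2 — triangular load w₀=12 kN/m (0→w₀ over full span):
  M_2 = 3w₀Lx/20 - w₀L²/30 - w₀x³/(6L) = 3·12·8·(8/5)/20 - 12·8²/30 - 12·(8/5)³/(6·8) = -448/125 kN·m
Superposition: M = Σ M_i = -528/125 kN·m ≈ -4.224000 kN·m

M(8/5) = -528/125 kN·m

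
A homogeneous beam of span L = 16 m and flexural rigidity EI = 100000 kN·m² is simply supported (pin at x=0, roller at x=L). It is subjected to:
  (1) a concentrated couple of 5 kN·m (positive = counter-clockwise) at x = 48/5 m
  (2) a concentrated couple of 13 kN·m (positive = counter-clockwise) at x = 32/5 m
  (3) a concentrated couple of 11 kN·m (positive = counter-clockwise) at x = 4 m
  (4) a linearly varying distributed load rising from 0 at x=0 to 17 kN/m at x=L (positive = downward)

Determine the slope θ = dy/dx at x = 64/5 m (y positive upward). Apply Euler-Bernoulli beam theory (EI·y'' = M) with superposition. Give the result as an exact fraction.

Load 1 — applied couple M₀=5 kN·m at a=48/5 m (b=L-a=32/5):
  θ_1 = (M₀x²/(2L)-M₀(x-a)+C₁)/EI  [x>a] with C₁=M₀(3b²-L²)/(6L)=-104/15 = (5·(64/5)²/(2·16)-5·((64/5)-(48/5))+(-104/15))/100000 = 1/37500 rad
Load 2 — applied couple M₀=13 kN·m at a=32/5 m (b=L-a=48/5):
  θ_2 = (M₀x²/(2L)-M₀(x-a)+C₁)/EI  [x>a] with C₁=M₀(3b²-L²)/(6L)=208/75 = (13·(64/5)²/(2·16)-13·((64/5)-(32/5))+(208/75))/100000 = -13/93750 rad
Load 3 — applied couple M₀=11 kN·m at a=4 m (b=L-a=12):
  θ_3 = (M₀x²/(2L)-M₀(x-a)+C₁)/EI  [x>a] with C₁=M₀(3b²-L²)/(6L)=121/6 = (11·(64/5)²/(2·16)-11·((64/5)-4)+(121/6))/100000 = -3047/15000000 rad
Load 4 — triangular load w₀=17 kN/m (0→w₀ over full span):
  θ_4 = -w₀(7L⁴-30L²x²+15x⁴)/(360LEI) = -17·(7·16⁴-30·16²·(64/5)²+15·(64/5)⁴)/(360·16·100000) = 205904/17578125 rad
Superposition: θ = Σ θ_i = 12823331/1125000000 rad ≈ 0.011399 rad

θ(64/5) = 12823331/1125000000 rad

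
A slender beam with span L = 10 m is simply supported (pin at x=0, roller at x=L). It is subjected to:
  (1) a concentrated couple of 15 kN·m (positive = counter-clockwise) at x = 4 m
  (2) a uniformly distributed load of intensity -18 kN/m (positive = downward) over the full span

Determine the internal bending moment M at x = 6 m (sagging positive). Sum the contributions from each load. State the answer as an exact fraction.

Load 1 — applied couple M₀=15 kN·m at a=4 m (b=L-a=6):
  M_1 = M₀x/L - M₀  [x>a] = 15·6/10 - 15 = -6 kN·m
Load 2 — uniform load w=-18 kN/m over full span:
  M_2 = wx(L-x)/2 = (-18)·6·(10-6)/2 = -216 kN·m
Superposition: M = Σ M_i = -222 kN·m ≈ -222.000000 kN·m

M(6) = -222 kN·m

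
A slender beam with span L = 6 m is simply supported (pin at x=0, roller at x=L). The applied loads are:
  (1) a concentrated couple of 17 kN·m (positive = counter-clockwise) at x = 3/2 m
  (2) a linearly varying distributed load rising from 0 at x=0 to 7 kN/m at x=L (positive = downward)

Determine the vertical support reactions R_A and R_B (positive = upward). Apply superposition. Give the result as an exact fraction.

Load 1 — applied couple M₀=17 kN·m at a=3/2 m (b=L-a=9/2):
  R_A = M₀/L = 17/6 kN
  R_B = -M₀/L = -17/6 kN
Load 2 — triangular load w₀=7 kN/m (0→w₀ over full span):
  R_A = w₀L/6 = 7·6/6 = 7 kN
  R_B = w₀L/3 = 7·6/3 = 14 kN
Superposition: R_A = 59/6 kN, R_B = 67/6 kN

R_A = 59/6 kN, R_B = 67/6 kN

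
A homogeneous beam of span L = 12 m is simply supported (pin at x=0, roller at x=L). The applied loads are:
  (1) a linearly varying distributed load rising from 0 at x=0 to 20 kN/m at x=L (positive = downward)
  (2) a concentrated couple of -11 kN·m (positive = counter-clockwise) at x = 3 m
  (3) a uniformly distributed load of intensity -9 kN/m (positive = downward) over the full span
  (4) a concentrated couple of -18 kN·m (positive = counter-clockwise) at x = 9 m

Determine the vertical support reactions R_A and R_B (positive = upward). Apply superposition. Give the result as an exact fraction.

R_A = -197/12 kN, R_B = 341/12 kN

Load 1 — triangular load w₀=20 kN/m (0→w₀ over full span):
  R_A = w₀L/6 = 20·12/6 = 40 kN
  R_B = w₀L/3 = 20·12/3 = 80 kN
Load 2 — applied couple M₀=-11 kN·m at a=3 m (b=L-a=9):
  R_A = M₀/L = (-11)/12 = -11/12 kN
  R_B = -M₀/L = -(-11)/12 = 11/12 kN
Load 3 — uniform load w=-9 kN/m over full span:
  R_A = wL/2 = (-9)·12/2 = -54 kN
  R_B = wL/2 = (-9)·12/2 = -54 kN
Load 4 — applied couple M₀=-18 kN·m at a=9 m (b=L-a=3):
  R_A = M₀/L = (-18)/12 = -3/2 kN
  R_B = -M₀/L = -(-18)/12 = 3/2 kN
Superposition: R_A = -197/12 kN, R_B = 341/12 kN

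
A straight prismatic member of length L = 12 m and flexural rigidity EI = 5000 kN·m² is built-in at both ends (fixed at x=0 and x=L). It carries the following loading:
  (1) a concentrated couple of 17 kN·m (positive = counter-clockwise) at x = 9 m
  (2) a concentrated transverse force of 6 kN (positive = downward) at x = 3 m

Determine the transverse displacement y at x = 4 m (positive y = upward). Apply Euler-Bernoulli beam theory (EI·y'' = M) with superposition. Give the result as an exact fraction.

Load 1 — applied couple M₀=17 kN·m at a=9 m (b=L-a=3):
  y_1 = (R_Ax³/6 - M_Ax²/2)/EI  [x≤a] with R_A=51/32, M_A=85/16 = ((51/32)·4³/6 - (85/16)·4²/2)/5000 = -51/10000 m
Load 2 — point force P=6 kN at a=3 m (b=L-a=9):
  y_2 = -Pa²(L-x)²(3bL-(3b+a)(L-x))/(6L³EI)  [x>a] = -6·3²·(12-4)²·(3·9·12-(3·9+3)·(12-4))/(6·12³·5000) = -7/1250 m
Superposition: y = Σ y_i = -107/10000 m ≈ -0.010700 m

y(4) = -107/10000 m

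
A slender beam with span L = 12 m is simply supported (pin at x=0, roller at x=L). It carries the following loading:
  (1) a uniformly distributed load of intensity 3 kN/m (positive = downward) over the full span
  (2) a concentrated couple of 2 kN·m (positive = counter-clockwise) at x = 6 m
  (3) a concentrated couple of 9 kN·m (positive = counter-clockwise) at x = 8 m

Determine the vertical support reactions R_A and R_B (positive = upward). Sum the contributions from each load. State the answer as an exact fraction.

Load 1 — uniform load w=3 kN/m over full span:
  R_A = wL/2 = 3·12/2 = 18 kN
  R_B = wL/2 = 3·12/2 = 18 kN
Load 2 — applied couple M₀=2 kN·m at a=6 m (b=L-a=6):
  R_A = M₀/L = 2/12 = 1/6 kN
  R_B = -M₀/L = -2/12 = -1/6 kN
Load 3 — applied couple M₀=9 kN·m at a=8 m (b=L-a=4):
  R_A = M₀/L = 9/12 = 3/4 kN
  R_B = -M₀/L = -9/12 = -3/4 kN
Superposition: R_A = 227/12 kN, R_B = 205/12 kN

R_A = 227/12 kN, R_B = 205/12 kN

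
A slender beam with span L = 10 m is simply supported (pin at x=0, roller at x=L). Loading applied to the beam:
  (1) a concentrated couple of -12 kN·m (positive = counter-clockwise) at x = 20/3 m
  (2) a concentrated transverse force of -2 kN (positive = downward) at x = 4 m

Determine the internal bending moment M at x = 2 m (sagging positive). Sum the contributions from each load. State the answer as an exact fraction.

Load 1 — applied couple M₀=-12 kN·m at a=20/3 m (b=L-a=10/3):
  M_1 = M₀x/L  [x≤a] = (-12)·2/10 = -12/5 kN·m
Load 2 — point force P=-2 kN at a=4 m (b=L-a=6):
  M_2 = Pbx/L  [x≤a] = (-2)·6·2/10 = -12/5 kN·m
Superposition: M = Σ M_i = -24/5 kN·m ≈ -4.800000 kN·m

M(2) = -24/5 kN·m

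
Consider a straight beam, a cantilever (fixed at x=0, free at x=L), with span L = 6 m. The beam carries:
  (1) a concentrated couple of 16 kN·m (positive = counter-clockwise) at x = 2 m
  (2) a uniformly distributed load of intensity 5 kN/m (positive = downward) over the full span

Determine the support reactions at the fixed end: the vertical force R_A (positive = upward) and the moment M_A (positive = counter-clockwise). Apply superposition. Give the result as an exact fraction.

Load 1 — applied couple M₀=16 kN·m at a=2 m (b=L-a=4):
  R_A = 0 kN
  M_A = -M₀ = -16 kN·m
Load 2 — uniform load w=5 kN/m over full span:
  R_A = wL = 5·6 = 30 kN
  M_A = wL²/2 = 5·6²/2 = 90 kN·m
Superposition: R_A = 30 kN, M_A = 74 kN·m

R_A = 30 kN, M_A = 74 kN·m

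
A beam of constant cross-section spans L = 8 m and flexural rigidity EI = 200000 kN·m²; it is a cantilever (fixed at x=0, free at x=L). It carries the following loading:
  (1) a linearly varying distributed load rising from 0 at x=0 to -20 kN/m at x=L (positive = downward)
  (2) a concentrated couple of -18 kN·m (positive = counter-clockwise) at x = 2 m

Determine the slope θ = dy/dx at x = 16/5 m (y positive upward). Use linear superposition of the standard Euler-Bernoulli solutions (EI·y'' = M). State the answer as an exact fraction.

θ(16/5) = 29083/6250000 rad

Load 1 — triangular load w₀=-20 kN/m (0→w₀ over full span):
  θ_1 = (w₀Lx²/4-w₀L²x/3-w₀x⁴/(24L))/EI = ((-20)·8·(16/5)²/4-(-20)·8²·(16/5)/3-(-20)·(16/5)⁴/(24·8))/200000 = 1888/390625 rad
Load 2 — applied couple M₀=-18 kN·m at a=2 m (b=L-a=6):
  θ_2 = M₀a/EI  [x>a] = (-18)·2/200000 = -9/50000 rad
Superposition: θ = Σ θ_i = 29083/6250000 rad ≈ 0.004653 rad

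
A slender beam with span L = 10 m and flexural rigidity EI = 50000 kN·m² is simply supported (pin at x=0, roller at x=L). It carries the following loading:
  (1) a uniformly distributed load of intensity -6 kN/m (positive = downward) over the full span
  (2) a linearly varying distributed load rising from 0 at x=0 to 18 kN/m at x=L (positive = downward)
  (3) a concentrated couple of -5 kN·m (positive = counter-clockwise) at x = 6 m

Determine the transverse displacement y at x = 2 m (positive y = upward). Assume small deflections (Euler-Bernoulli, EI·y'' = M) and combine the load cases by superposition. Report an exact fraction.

y(2) = -589/156250 m

Load 1 — uniform load w=-6 kN/m over full span:
  y_1 = -wx(L³-2Lx²+x³)/(24EI) = -(-6)·2·(10³-2·10·2²+2³)/(24·50000) = 29/3125 m
Load 2 — triangular load w₀=18 kN/m (0→w₀ over full span):
  y_2 = -w₀x(7L⁴-10L²x²+3x⁴)/(360LEI) = -18·2·(7·10⁴-10·10²·2²+3·2⁴)/(360·10·50000) = -1032/78125 m
Load 3 — applied couple M₀=-5 kN·m at a=6 m (b=L-a=4):
  y_3 = (M₀x³/(6L)+C₁x)/EI  [x≤a] with C₁=M₀(3b²-L²)/(6L)=13/3 = ((-5)·2³/(6·10)+(13/3)·2)/50000 = 1/6250 m
Superposition: y = Σ y_i = -589/156250 m ≈ -0.003770 m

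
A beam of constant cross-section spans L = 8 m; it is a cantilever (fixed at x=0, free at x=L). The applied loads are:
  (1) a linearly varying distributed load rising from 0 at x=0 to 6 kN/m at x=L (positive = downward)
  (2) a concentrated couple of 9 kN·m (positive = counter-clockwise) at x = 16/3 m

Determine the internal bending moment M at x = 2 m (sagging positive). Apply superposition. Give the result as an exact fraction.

M(2) = -72 kN·m

Load 1 — triangular load w₀=6 kN/m (0→w₀ over full span):
  M_1 = w₀Lx/2 - w₀L²/3 - w₀x³/(6L) = 6·8·2/2 - 6·8²/3 - 6·2³/(6·8) = -81 kN·m
Load 2 — applied couple M₀=9 kN·m at a=16/3 m (b=L-a=8/3):
  M_2 = M₀  [x≤a] = 9 = 9 kN·m
Superposition: M = Σ M_i = -72 kN·m ≈ -72.000000 kN·m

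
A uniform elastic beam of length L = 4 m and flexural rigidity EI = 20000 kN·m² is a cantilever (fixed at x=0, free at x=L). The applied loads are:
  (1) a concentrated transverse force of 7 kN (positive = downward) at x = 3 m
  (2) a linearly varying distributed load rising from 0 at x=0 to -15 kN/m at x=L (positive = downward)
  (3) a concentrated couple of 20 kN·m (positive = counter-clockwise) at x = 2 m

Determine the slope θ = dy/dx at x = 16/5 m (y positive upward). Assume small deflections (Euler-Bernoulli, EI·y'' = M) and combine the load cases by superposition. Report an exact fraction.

θ(16/5) = 31821/5000000 rad

Load 1 — point force P=7 kN at a=3 m (b=L-a=1):
  θ_1 = -Pa²/(2EI)  [x>a] = -7·3²/(2·20000) = -63/40000 rad
Load 2 — triangular load w₀=-15 kN/m (0→w₀ over full span):
  θ_2 = (w₀Lx²/4-w₀L²x/3-w₀x⁴/(24L))/EI = ((-15)·4·(16/5)²/4-(-15)·4²·(16/5)/3-(-15)·(16/5)⁴/(24·4))/20000 = 464/78125 rad
Load 3 — applied couple M₀=20 kN·m at a=2 m (b=L-a=2):
  θ_3 = M₀a/EI  [x>a] = 20·2/20000 = 1/500 rad
Superposition: θ = Σ θ_i = 31821/5000000 rad ≈ 0.006364 rad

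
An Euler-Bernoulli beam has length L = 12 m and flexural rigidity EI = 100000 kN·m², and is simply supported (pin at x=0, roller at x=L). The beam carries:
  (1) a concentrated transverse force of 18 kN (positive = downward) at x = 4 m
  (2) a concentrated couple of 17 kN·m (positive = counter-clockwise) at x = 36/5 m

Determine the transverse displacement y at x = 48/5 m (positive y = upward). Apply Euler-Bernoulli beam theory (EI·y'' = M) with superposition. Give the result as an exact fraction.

Load 1 — point force P=18 kN at a=4 m (b=L-a=8):
  y_1 = -Pa(L-x)(2Lx-a²-x²)/(6LEI)  [x>a] = -18·4·(12-(48/5))·(2·12·(48/5)-4²-(48/5)²)/(6·12·100000) = -1146/390625 m
Load 2 — applied couple M₀=17 kN·m at a=36/5 m (b=L-a=24/5):
  y_2 = (M₀x³/(6L)-M₀(x-a)²/2+C₁x)/EI  [x>a] with C₁=M₀(3b²-L²)/(6L)=-442/25 = (17·(48/5)³/(6·12)-17·((48/5)-(36/5))²/2+(-442/25)·(48/5))/100000 = -153/1562500 m
Superposition: y = Σ y_i = -4737/1562500 m ≈ -0.003032 m

y(48/5) = -4737/1562500 m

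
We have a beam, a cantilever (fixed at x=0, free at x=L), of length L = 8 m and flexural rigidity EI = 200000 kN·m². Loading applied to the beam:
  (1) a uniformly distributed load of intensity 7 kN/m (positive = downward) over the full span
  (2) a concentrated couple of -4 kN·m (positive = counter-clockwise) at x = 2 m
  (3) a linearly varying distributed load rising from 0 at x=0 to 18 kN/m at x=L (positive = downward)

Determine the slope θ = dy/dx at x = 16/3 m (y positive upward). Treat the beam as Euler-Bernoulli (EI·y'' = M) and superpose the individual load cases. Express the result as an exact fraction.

Load 1 — uniform load w=7 kN/m over full span:
  θ_1 = -wx(x²-3Lx+3L²)/(6EI) = -7·(16/3)·((16/3)²-3·8·(16/3)+3·8²)/(6·200000) = -728/253125 rad
Load 2 — applied couple M₀=-4 kN·m at a=2 m (b=L-a=6):
  θ_2 = M₀a/EI  [x>a] = (-4)·2/200000 = -1/25000 rad
Load 3 — triangular load w₀=18 kN/m (0→w₀ over full span):
  θ_3 = (w₀Lx²/4-w₀L²x/3-w₀x⁴/(24L))/EI = (18·8·(16/3)²/4-18·8²·(16/3)/3-18·(16/3)⁴/(24·8))/200000 = -464/84375 rad
Superposition: θ = Σ θ_i = -17041/2025000 rad ≈ -0.008415 rad

θ(16/3) = -17041/2025000 rad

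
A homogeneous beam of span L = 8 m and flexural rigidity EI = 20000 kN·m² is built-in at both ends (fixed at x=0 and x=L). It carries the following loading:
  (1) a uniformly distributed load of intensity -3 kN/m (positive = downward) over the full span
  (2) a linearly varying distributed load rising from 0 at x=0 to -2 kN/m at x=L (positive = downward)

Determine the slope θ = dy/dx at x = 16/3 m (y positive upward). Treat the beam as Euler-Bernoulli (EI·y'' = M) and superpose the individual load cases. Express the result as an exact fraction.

Load 1 — uniform load w=-3 kN/m over full span:
  θ_1 = -wx(L-x)(L-2x)/(12EI) = -(-3)·(16/3)·(8-(16/3))·(8-2·(16/3))/(12·20000) = -8/16875 rad
Load 2 — triangular load w₀=-2 kN/m (0→w₀ over full span):
  θ_2 = -w₀(2x(L-x)(L-2x)(x+2L)+x²(L-x)²)/(120LEI) = -(-2)·(2·(16/3)·(8-(16/3))·(8-2·(16/3))·((16/3)+2·8)+(16/3)²·(8-(16/3))²)/(120·8·20000) = -112/759375 rad
Superposition: θ = Σ θ_i = -472/759375 rad ≈ -0.000622 rad

θ(16/3) = -472/759375 rad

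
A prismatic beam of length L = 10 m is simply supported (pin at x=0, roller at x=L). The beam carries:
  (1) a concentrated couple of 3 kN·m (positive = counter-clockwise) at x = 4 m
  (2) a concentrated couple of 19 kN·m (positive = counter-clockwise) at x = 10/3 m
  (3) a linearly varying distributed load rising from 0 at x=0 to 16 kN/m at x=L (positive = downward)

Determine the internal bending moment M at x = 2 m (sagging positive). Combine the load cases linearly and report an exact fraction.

M(2) = 278/5 kN·m

Load 1 — applied couple M₀=3 kN·m at a=4 m (b=L-a=6):
  M_1 = M₀x/L  [x≤a] = 3·2/10 = 3/5 kN·m
Load 2 — applied couple M₀=19 kN·m at a=10/3 m (b=L-a=20/3):
  M_2 = M₀x/L  [x≤a] = 19·2/10 = 19/5 kN·m
Load 3 — triangular load w₀=16 kN/m (0→w₀ over full span):
  M_3 = w₀Lx/6 - w₀x³/(6L) = 16·10·2/6 - 16·2³/(6·10) = 256/5 kN·m
Superposition: M = Σ M_i = 278/5 kN·m ≈ 55.600000 kN·m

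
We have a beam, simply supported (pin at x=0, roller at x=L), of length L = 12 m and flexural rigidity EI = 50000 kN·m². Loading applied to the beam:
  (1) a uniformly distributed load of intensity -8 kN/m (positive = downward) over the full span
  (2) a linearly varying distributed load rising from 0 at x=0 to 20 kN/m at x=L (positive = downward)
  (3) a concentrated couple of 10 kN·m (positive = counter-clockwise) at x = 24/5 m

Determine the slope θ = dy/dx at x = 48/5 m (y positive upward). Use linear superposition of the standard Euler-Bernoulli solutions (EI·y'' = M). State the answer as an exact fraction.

θ(48/5) = 1831/781250 rad

Load 1 — uniform load w=-8 kN/m over full span:
  θ_1 = -w(L³-6Lx²+4x³)/(24EI) = -(-8)·(12³-6·12·(48/5)²+4·(48/5)³)/(24·50000) = -3564/390625 rad
Load 2 — triangular load w₀=20 kN/m (0→w₀ over full span):
  θ_2 = -w₀(7L⁴-30L²x²+15x⁴)/(360LEI) = -20·(7·12⁴-30·12²·(48/5)²+15·(48/5)⁴)/(360·12·50000) = 4542/390625 rad
Load 3 — applied couple M₀=10 kN·m at a=24/5 m (b=L-a=36/5):
  θ_3 = (M₀x²/(2L)-M₀(x-a)+C₁)/EI  [x>a] with C₁=M₀(3b²-L²)/(6L)=8/5 = (10·(48/5)²/(2·12)-10·((48/5)-(24/5))+(8/5))/50000 = -1/6250 rad
Superposition: θ = Σ θ_i = 1831/781250 rad ≈ 0.002344 rad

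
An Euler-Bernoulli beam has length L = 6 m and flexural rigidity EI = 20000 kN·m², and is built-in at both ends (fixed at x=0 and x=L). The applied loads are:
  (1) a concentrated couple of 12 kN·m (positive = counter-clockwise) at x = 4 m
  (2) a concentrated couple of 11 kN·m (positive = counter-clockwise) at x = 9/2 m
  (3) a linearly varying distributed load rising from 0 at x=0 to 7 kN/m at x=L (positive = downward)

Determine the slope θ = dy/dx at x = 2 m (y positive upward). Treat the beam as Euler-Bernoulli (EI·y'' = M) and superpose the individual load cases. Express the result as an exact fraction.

θ(2) = -1871/3600000 rad

Load 1 — applied couple M₀=12 kN·m at a=4 m (b=L-a=2):
  θ_1 = (R_Ax²/2 - M_Ax)/EI  [x≤a] with R_A=8/3, M_A=4 = ((8/3)·2²/2 - 4·2)/20000 = -1/7500 rad
Load 2 — applied couple M₀=11 kN·m at a=9/2 m (b=L-a=3/2):
  θ_2 = (R_Ax²/2 - M_Ax)/EI  [x≤a] with R_A=33/16, M_A=55/16 = ((33/16)·2²/2 - (55/16)·2)/20000 = -11/80000 rad
Load 3 — triangular load w₀=7 kN/m (0→w₀ over full span):
  θ_3 = -w₀(2x(L-x)(L-2x)(x+2L)+x²(L-x)²)/(120LEI) = -7·(2·2·(6-2)·(6-2·2)·(2+2·6)+2²·(6-2)²)/(120·6·20000) = -7/28125 rad
Superposition: θ = Σ θ_i = -1871/3600000 rad ≈ -0.000520 rad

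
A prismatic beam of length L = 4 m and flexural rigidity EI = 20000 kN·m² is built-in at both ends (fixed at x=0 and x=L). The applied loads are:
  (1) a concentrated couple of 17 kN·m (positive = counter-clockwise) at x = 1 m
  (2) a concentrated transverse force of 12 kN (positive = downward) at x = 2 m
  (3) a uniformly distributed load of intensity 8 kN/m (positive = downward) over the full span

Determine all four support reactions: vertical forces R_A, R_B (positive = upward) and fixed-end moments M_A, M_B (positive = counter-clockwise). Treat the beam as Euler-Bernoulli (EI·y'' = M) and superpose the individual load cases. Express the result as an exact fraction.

R_A = 857/32 kN, M_A = 647/48 kN·m, R_B = 551/32 kN, M_B = -545/48 kN·m

Load 1 — applied couple M₀=17 kN·m at a=1 m (b=L-a=3):
  R_A = 6M₀ab/L³ = 6·17·1·3/4³ = 153/32 kN
  M_A = M₀b(2a-b)/L² = 17·3·(2·1-3)/4² = -51/16 kN·m
  R_B = -6M₀ab/L³ = -6·17·1·3/4³ = -153/32 kN
  M_B = M₀a(2b-a)/L² = 17·1·(2·3-1)/4² = 85/16 kN·m
Load 2 — point force P=12 kN at a=2 m (b=L-a=2):
  R_A = Pb²(3a+b)/L³ = 12·2²·(3·2+2)/4³ = 6 kN
  M_A = Pab²/L² = 12·2·2²/4² = 6 kN·m
  R_B = Pa²(a+3b)/L³ = 12·2²·(2+3·2)/4³ = 6 kN
  M_B = -Pa²b/L² = -12·2²·2/4² = -6 kN·m
Load 3 — uniform load w=8 kN/m over full span:
  R_A = wL/2 = 8·4/2 = 16 kN
  M_A = wL²/12 = 8·4²/12 = 32/3 kN·m
  R_B = wL/2 = 8·4/2 = 16 kN
  M_B = -wL²/12 = -8·4²/12 = -32/3 kN·m
Superposition: R_A = 857/32 kN, M_A = 647/48 kN·m, R_B = 551/32 kN, M_B = -545/48 kN·m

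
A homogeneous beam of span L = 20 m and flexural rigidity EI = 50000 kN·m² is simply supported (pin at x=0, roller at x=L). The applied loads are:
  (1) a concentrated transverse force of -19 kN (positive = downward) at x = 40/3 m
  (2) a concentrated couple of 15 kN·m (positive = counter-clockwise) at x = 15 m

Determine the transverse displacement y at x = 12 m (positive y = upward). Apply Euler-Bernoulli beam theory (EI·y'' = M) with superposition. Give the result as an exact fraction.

Load 1 — point force P=-19 kN at a=40/3 m (b=L-a=20/3):
  y_1 = -Pbx(L²-b²-x²)/(6LEI)  [x≤a] = -(-19)·(20/3)·12·(20²-(20/3)²-12²)/(6·20·50000) = 4522/84375 m
Load 2 — applied couple M₀=15 kN·m at a=15 m (b=L-a=5):
  y_2 = (M₀x³/(6L)+C₁x)/EI  [x≤a] with C₁=M₀(3b²-L²)/(6L)=-325/8 = (15·12³/(6·20)+(-325/8)·12)/50000 = -543/100000 m
Superposition: y = Σ y_i = 130043/2700000 m ≈ 0.048164 m

y(12) = 130043/2700000 m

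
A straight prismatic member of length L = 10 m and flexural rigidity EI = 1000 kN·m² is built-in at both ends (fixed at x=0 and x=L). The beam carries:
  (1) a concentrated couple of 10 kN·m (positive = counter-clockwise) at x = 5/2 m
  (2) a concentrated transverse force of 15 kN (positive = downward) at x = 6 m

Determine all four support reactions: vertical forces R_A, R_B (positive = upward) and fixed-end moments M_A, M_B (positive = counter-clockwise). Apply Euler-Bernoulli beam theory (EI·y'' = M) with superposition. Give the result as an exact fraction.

R_A = 1281/200 kN, M_A = 501/40 kN·m, R_B = 1719/200 kN, M_B = -739/40 kN·m

Load 1 — applied couple M₀=10 kN·m at a=5/2 m (b=L-a=15/2):
  R_A = 6M₀ab/L³ = 6·10·(5/2)·(15/2)/10³ = 9/8 kN
  M_A = M₀b(2a-b)/L² = 10·(15/2)·(2·(5/2)-(15/2))/10² = -15/8 kN·m
  R_B = -6M₀ab/L³ = -6·10·(5/2)·(15/2)/10³ = -9/8 kN
  M_B = M₀a(2b-a)/L² = 10·(5/2)·(2·(15/2)-(5/2))/10² = 25/8 kN·m
Load 2 — point force P=15 kN at a=6 m (b=L-a=4):
  R_A = Pb²(3a+b)/L³ = 15·4²·(3·6+4)/10³ = 132/25 kN
  M_A = Pab²/L² = 15·6·4²/10² = 72/5 kN·m
  R_B = Pa²(a+3b)/L³ = 15·6²·(6+3·4)/10³ = 243/25 kN
  M_B = -Pa²b/L² = -15·6²·4/10² = -108/5 kN·m
Superposition: R_A = 1281/200 kN, M_A = 501/40 kN·m, R_B = 1719/200 kN, M_B = -739/40 kN·m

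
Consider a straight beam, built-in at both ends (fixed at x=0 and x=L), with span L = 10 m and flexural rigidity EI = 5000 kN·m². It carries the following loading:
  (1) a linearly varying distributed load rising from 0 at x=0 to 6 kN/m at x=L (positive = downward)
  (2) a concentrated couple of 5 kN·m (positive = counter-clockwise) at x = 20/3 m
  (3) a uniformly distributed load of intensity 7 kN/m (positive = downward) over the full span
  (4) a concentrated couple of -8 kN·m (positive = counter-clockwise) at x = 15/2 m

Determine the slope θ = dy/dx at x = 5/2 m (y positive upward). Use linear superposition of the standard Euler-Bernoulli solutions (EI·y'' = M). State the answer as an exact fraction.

θ(5/2) = -5851/384000 rad

Load 1 — triangular load w₀=6 kN/m (0→w₀ over full span):
  θ_1 = -w₀(2x(L-x)(L-2x)(x+2L)+x²(L-x)²)/(120LEI) = -6·(2·(5/2)·(10-(5/2))·(10-2·(5/2))·((5/2)+2·10)+(5/2)²·(10-(5/2))²)/(120·10·5000) = -117/25600 rad
Load 2 — applied couple M₀=5 kN·m at a=20/3 m (b=L-a=10/3):
  θ_2 = (R_Ax²/2 - M_Ax)/EI  [x≤a] with R_A=2/3, M_A=5/3 = ((2/3)·(5/2)²/2 - (5/3)·(5/2))/5000 = -1/2400 rad
Load 3 — uniform load w=7 kN/m over full span:
  θ_3 = -wx(L-x)(L-2x)/(12EI) = -7·(5/2)·(10-(5/2))·(10-2·(5/2))/(12·5000) = -7/640 rad
Load 4 — applied couple M₀=-8 kN·m at a=15/2 m (b=L-a=5/2):
  θ_4 = (R_Ax²/2 - M_Ax)/EI  [x≤a] with R_A=-9/10, M_A=-5/2 = ((-9/10)·(5/2)²/2 - (-5/2)·(5/2))/5000 = 11/16000 rad
Superposition: θ = Σ θ_i = -5851/384000 rad ≈ -0.015237 rad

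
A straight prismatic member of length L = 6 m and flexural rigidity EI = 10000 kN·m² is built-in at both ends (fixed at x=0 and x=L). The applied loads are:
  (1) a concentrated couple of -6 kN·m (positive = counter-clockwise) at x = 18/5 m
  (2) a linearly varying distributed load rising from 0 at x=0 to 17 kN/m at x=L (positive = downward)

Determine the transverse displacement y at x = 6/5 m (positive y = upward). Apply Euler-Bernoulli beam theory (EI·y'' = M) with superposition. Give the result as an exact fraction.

Load 1 — applied couple M₀=-6 kN·m at a=18/5 m (b=L-a=12/5):
  y_1 = (R_Ax³/6 - M_Ax²/2)/EI  [x≤a] with R_A=-36/25, M_A=-48/25 = ((-36/25)·(6/5)³/6 - (-48/25)·(6/5)²/2)/10000 = 189/1953125 m
Load 2 — triangular load w₀=17 kN/m (0→w₀ over full span):
  y_2 = -w₀x²(L-x)²(x+2L)/(120LEI) = -17·(6/5)²·(6-(6/5))²·((6/5)+2·6)/(120·6·10000) = -10098/9765625 m
Superposition: y = Σ y_i = -9153/9765625 m ≈ -0.000937 m

y(6/5) = -9153/9765625 m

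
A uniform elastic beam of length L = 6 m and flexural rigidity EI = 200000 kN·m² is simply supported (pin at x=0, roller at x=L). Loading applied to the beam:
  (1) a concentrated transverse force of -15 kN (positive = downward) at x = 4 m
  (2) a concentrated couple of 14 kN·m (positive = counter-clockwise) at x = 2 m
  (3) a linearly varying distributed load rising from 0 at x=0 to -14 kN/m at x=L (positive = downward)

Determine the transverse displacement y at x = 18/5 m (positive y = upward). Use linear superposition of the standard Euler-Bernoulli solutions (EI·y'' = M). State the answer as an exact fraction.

Load 1 — point force P=-15 kN at a=4 m (b=L-a=2):
  y_1 = -Pbx(L²-b²-x²)/(6LEI)  [x≤a] = -(-15)·2·(18/5)·(6²-2²-(18/5)²)/(6·6·200000) = 357/1250000 m
Load 2 — applied couple M₀=14 kN·m at a=2 m (b=L-a=4):
  y_2 = (M₀x³/(6L)-M₀(x-a)²/2+C₁x)/EI  [x>a] with C₁=M₀(3b²-L²)/(6L)=14/3 = (14·(18/5)³/(6·6)-14·((18/5)-2)²/2+(14/3)·(18/5))/200000 = 133/1562500 m
Load 3 — triangular load w₀=-14 kN/m (0→w₀ over full span):
  y_3 = -w₀x(7L⁴-10L²x²+3x⁴)/(360LEI) = -(-14)·(18/5)·(7·6⁴-10·6²·(18/5)²+3·(18/5)⁴)/(360·6·200000) = 27972/48828125 m
Superposition: y = Σ y_i = 737177/781250000 m ≈ 0.000944 m

y(18/5) = 737177/781250000 m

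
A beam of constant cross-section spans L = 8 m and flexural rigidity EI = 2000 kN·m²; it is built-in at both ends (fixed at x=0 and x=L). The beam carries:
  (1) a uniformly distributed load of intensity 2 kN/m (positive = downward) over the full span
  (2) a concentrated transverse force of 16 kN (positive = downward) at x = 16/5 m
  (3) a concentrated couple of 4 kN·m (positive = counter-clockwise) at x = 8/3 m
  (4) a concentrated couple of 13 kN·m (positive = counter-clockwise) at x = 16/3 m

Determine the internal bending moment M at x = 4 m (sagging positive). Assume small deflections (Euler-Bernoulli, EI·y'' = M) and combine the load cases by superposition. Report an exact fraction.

Load 1 — uniform load w=2 kN/m over full span:
  M_1 = wLx/2 - wL²/12 - wx²/2 = 2·8·4/2 - 2·8²/12 - 2·4²/2 = 16/3 kN·m
Load 2 — point force P=16 kN at a=16/5 m (b=L-a=24/5):
  M_2 = Pa²(a+3b)(L-x)/L³ - Pa²b/L²  [x>a] = 16·(16/5)²·((16/5)+3·(24/5))·(8-4)/8³ - 16·(16/5)²·(24/5)/8² = 256/25 kN·m
Load 3 — applied couple M₀=4 kN·m at a=8/3 m (b=L-a=16/3):
  M_3 = R_Ax - M_A - M₀  [x>a] with R_A=2/3, M_A=0 = (2/3)·4 - 0 - 4 = -4/3 kN·m
Load 4 — applied couple M₀=13 kN·m at a=16/3 m (b=L-a=8/3):
  M_4 = R_Ax - M_A  [x≤a] with R_A=13/6, M_A=13/3 = (13/6)·4 - (13/3) = 13/3 kN·m
Superposition: M = Σ M_i = 1393/75 kN·m ≈ 18.573333 kN·m

M(4) = 1393/75 kN·m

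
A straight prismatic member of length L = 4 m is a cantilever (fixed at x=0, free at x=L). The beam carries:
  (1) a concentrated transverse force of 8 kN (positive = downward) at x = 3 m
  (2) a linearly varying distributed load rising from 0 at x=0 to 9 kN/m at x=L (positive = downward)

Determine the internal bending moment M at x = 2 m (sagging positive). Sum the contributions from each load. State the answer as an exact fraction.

Load 1 — point force P=8 kN at a=3 m (b=L-a=1):
  M_1 = -P(a-x)  [x≤a] = -8·(3-2) = -8 kN·m
Load 2 — triangular load w₀=9 kN/m (0→w₀ over full span):
  M_2 = w₀Lx/2 - w₀L²/3 - w₀x³/(6L) = 9·4·2/2 - 9·4²/3 - 9·2³/(6·4) = -15 kN·m
Superposition: M = Σ M_i = -23 kN·m ≈ -23.000000 kN·m

M(2) = -23 kN·m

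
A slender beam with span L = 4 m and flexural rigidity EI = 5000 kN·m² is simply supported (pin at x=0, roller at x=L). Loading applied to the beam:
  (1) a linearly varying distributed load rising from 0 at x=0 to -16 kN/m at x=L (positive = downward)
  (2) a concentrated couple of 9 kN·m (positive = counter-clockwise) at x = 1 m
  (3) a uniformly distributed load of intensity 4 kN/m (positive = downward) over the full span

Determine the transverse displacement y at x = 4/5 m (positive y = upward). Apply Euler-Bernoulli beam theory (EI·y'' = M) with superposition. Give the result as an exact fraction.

y(4/5) = 331333/156250000 m

Load 1 — triangular load w₀=-16 kN/m (0→w₀ over full span):
  y_1 = -w₀x(7L⁴-10L²x²+3x⁴)/(360LEI) = -(-16)·(4/5)·(7·4⁴-10·4²·(4/5)²+3·(4/5)⁴)/(360·4·5000) = 88064/29296875 m
Load 2 — applied couple M₀=9 kN·m at a=1 m (b=L-a=3):
  y_2 = (M₀x³/(6L)+C₁x)/EI  [x≤a] with C₁=M₀(3b²-L²)/(6L)=33/8 = (9·(4/5)³/(6·4)+(33/8)·(4/5))/5000 = 873/1250000 m
Load 3 — uniform load w=4 kN/m over full span:
  y_3 = -wx(L³-2Lx²+x³)/(24EI) = -4·(4/5)·(4³-2·4·(4/5)²+(4/5)³)/(24·5000) = -1856/1171875 m
Superposition: y = Σ y_i = 331333/156250000 m ≈ 0.002121 m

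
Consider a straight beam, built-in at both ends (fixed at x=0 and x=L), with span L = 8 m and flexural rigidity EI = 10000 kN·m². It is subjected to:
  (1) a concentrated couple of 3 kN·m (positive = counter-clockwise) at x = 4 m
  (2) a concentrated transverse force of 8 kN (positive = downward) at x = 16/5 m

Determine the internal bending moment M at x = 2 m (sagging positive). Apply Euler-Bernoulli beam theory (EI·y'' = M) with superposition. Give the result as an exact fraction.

Load 1 — applied couple M₀=3 kN·m at a=4 m (b=L-a=4):
  M_1 = R_Ax - M_A  [x≤a] with R_A=9/16, M_A=3/4 = (9/16)·2 - (3/4) = 3/8 kN·m
Load 2 — point force P=8 kN at a=16/5 m (b=L-a=24/5):
  M_2 = Pb²(3a+b)x/L³ - Pab²/L²  [x≤a] = 8·(24/5)²·(3·(16/5)+(24/5))·2/8³ - 8·(16/5)·(24/5)²/8² = 144/125 kN·m
Superposition: M = Σ M_i = 1527/1000 kN·m ≈ 1.527000 kN·m

M(2) = 1527/1000 kN·m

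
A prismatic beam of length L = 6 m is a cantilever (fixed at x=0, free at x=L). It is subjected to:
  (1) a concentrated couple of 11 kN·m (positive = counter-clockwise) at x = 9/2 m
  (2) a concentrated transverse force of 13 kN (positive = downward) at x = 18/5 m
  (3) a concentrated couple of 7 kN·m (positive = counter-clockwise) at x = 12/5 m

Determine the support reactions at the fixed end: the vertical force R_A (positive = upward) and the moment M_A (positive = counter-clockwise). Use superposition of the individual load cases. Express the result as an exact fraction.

Load 1 — applied couple M₀=11 kN·m at a=9/2 m (b=L-a=3/2):
  R_A = 0 kN
  M_A = -M₀ = -11 kN·m
Load 2 — point force P=13 kN at a=18/5 m (b=L-a=12/5):
  R_A = P = 13 kN
  M_A = Pa = 13·(18/5) = 234/5 kN·m
Load 3 — applied couple M₀=7 kN·m at a=12/5 m (b=L-a=18/5):
  R_A = 0 kN
  M_A = -M₀ = -7 kN·m
Superposition: R_A = 13 kN, M_A = 144/5 kN·m

R_A = 13 kN, M_A = 144/5 kN·m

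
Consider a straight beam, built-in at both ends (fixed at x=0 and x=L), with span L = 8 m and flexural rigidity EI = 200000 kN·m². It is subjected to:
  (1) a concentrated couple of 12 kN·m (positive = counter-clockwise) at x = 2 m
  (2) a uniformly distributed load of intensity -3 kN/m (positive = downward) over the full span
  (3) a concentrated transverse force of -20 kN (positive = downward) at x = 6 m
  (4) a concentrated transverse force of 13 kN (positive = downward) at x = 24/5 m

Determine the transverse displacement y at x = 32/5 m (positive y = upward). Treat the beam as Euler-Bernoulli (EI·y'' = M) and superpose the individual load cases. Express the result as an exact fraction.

y(32/5) = 40267/390625000 m

Load 1 — applied couple M₀=12 kN·m at a=2 m (b=L-a=6):
  y_1 = (R_Ax³/6 - M_Ax²/2 - M₀(x-a)²/2)/EI  [x>a] with R_A=27/16, M_A=-9/4 = ((27/16)·(32/5)³/6 - (-9/4)·(32/5)²/2 - 12·((32/5)-2)²/2)/200000 = 57/3125000 m
Load 2 — uniform load w=-3 kN/m over full span:
  y_2 = -wx²(L-x)²/(24EI) = -(-3)·(32/5)²·(8-(32/5))²/(24·200000) = 128/1953125 m
Load 3 — point force P=-20 kN at a=6 m (b=L-a=2):
  y_3 = -Pa²(L-x)²(3bL-(3b+a)(L-x))/(6L³EI)  [x>a] = -(-20)·6²·(8-(32/5))²·(3·2·8-(3·2+6)·(8-(32/5)))/(6·8³·200000) = 27/312500 m
Load 4 — point force P=13 kN at a=24/5 m (b=L-a=16/5):
  y_4 = -Pa²(L-x)²(3bL-(3b+a)(L-x))/(6L³EI)  [x>a] = -13·(24/5)²·(8-(32/5))²·(3·(16/5)·8-(3·(16/5)+(24/5))·(8-(32/5)))/(6·8³·200000) = -3276/48828125 m
Superposition: y = Σ y_i = 40267/390625000 m ≈ 0.000103 m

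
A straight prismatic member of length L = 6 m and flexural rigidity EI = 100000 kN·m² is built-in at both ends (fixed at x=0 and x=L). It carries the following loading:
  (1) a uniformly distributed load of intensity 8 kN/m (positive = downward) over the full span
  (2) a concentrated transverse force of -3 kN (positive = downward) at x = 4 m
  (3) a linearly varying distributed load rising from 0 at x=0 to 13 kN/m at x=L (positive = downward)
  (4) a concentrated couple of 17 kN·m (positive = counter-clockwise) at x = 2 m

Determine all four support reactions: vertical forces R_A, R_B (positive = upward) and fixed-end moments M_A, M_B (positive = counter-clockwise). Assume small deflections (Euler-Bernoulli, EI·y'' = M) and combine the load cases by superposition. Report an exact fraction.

Load 1 — uniform load w=8 kN/m over full span:
  R_A = wL/2 = 8·6/2 = 24 kN
  M_A = wL²/12 = 8·6²/12 = 24 kN·m
  R_B = wL/2 = 8·6/2 = 24 kN
  M_B = -wL²/12 = -8·6²/12 = -24 kN·m
Load 2 — point force P=-3 kN at a=4 m (b=L-a=2):
  R_A = Pb²(3a+b)/L³ = (-3)·2²·(3·4+2)/6³ = -7/9 kN
  M_A = Pab²/L² = (-3)·4·2²/6² = -4/3 kN·m
  R_B = Pa²(a+3b)/L³ = (-3)·4²·(4+3·2)/6³ = -20/9 kN
  M_B = -Pa²b/L² = -(-3)·4²·2/6² = 8/3 kN·m
Load 3 — triangular load w₀=13 kN/m (0→w₀ over full span):
  R_A = 3w₀L/20 = 3·13·6/20 = 117/10 kN
  M_A = w₀L²/30 = 13·6²/30 = 78/5 kN·m
  R_B = 7w₀L/20 = 7·13·6/20 = 273/10 kN
  M_B = -w₀L²/20 = -13·6²/20 = -117/5 kN·m
Load 4 — applied couple M₀=17 kN·m at a=2 m (b=L-a=4):
  R_A = 6M₀ab/L³ = 6·17·2·4/6³ = 34/9 kN
  M_A = M₀b(2a-b)/L² = 17·4·(2·2-4)/6² = 0 kN·m
  R_B = -6M₀ab/L³ = -6·17·2·4/6³ = -34/9 kN
  M_B = M₀a(2b-a)/L² = 17·2·(2·4-2)/6² = 17/3 kN·m
Superposition: R_A = 387/10 kN, M_A = 574/15 kN·m, R_B = 453/10 kN, M_B = -586/15 kN·m

R_A = 387/10 kN, M_A = 574/15 kN·m, R_B = 453/10 kN, M_B = -586/15 kN·m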